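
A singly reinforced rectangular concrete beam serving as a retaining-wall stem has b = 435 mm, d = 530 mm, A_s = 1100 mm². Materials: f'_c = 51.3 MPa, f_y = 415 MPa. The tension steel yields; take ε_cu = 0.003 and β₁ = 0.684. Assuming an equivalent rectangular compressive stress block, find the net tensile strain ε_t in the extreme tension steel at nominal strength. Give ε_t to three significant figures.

ε_t ≈ 0.0422

a = A_s f_y/(0.85 f'_c b) = 24.07 mm.
β₁ = 0.684, so c = a/β₁ = 24.07/0.684 = 35.19 mm.
From the linear strain diagram with ε_cu = 0.003: ε_t = 0.003 (d − c)/c = 0.003 × (530 − 35.19)/35.19 = 0.0422.
Since ε_t ≥ 0.005, the section is tension-controlled.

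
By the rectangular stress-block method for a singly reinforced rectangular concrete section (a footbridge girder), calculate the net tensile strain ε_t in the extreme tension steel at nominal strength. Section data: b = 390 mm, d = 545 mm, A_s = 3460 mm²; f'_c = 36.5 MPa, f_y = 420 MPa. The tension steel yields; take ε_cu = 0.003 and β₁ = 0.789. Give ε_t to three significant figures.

a = A_s f_y/(0.85 f'_c b) = 120.10 mm.
β₁ = 0.789, so c = a/β₁ = 120.10/0.789 = 152.22 mm.
From the linear strain diagram with ε_cu = 0.003: ε_t = 0.003 (d − c)/c = 0.003 × (545 − 152.22)/152.22 = 0.00774.
Since ε_t ≥ 0.005, the section is tension-controlled.

ε_t ≈ 0.00774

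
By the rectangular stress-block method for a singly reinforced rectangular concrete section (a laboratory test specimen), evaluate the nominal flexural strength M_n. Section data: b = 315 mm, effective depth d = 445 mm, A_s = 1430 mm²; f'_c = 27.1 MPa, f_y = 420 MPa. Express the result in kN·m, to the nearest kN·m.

M_n ≈ 242 kN·m

T = A_s f_y = 1430 × 420 = 600600 N = 600.6 kN.
From C = T: a = T/(0.85 f'_c b) = 600600/(0.85 × 27.1 × 315) = 82.77 mm.
M_n = T(d − a/2) = 600.6 kN × (445 − 41.385) mm = 242.41 kN·m.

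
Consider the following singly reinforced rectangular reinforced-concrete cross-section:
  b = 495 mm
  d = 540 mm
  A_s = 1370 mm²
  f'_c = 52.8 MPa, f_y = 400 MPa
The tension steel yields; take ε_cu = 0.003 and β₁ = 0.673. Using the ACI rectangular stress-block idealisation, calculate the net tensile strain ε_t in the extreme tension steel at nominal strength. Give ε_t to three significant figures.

ε_t ≈ 0.0412

a = A_s f_y/(0.85 f'_c b) = 24.67 mm.
β₁ = 0.673, so c = a/β₁ = 24.67/0.673 = 36.66 mm.
From the linear strain diagram with ε_cu = 0.003: ε_t = 0.003 (d − c)/c = 0.003 × (540 − 36.66)/36.66 = 0.0412.
Since ε_t ≥ 0.005, the section is tension-controlled.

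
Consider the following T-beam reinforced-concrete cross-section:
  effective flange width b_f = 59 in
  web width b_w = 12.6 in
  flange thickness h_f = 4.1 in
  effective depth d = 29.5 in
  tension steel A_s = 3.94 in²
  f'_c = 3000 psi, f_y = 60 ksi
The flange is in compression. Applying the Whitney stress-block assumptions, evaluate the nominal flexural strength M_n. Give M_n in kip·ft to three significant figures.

Tension: T = A_s f_y = 3.94 × 60 = 236.4 kips.
Try a within the flange: a = T/(0.85 f'_c b_f) = 236.4/(0.85 × 3 × 59) = 1.571 in.
Since a = 1.571 ≤ h_f = 4.1 in, the stress block lies entirely in the flange; analyse as a rectangular beam of width b_f.
M_n = T(d − a/2) = 236.4 × (29.5 − 0.7855) = 6788.1 kip·in.
M_n = 6788.1/12 = 565.68 kip·ft.

M_n ≈ 566 kip·ft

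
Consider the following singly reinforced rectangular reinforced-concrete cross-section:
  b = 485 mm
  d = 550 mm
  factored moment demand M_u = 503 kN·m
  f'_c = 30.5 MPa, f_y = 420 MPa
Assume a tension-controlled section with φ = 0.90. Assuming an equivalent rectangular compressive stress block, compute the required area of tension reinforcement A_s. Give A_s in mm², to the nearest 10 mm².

M_n = M_u/φ = 503/0.90 = 558.889 kN·m.
With M_n = 0.85 f'_c a b (d − a/2), solve the quadratic for a:
a = d − √(d² − 2M_n/(0.85 f'_c b)) = 550 − √(550² − 2 × 558.889×10⁶/(0.85 × 30.5 × 485)) = 87.83 mm.
A_s = 0.85 f'_c a b / f_y = 0.85 × 30.5 × 87.83 × 485 / 420 = 2629.4 mm².

A_s ≈ 2630 mm²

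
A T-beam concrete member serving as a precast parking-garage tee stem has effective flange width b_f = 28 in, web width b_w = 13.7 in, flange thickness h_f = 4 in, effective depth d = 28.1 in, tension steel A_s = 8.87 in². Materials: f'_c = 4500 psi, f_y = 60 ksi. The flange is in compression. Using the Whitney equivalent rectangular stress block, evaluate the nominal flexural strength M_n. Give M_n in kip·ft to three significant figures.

M_n ≈ 1130 kip·ft

Tension: T = A_s f_y = 8.87 × 60 = 532.2 kips.
Try a within the flange: a = T/(0.85 f'_c b_f) = 532.2/(0.85 × 4.5 × 28) = 4.969 in.
a = 4.969 > h_f = 4 in: the block extends into the web. Split into flange-overhang and web parts.
C_f = 0.85 f'_c (b_f − b_w) h_f = 0.85 × 4.5 × (28 − 13.7) × 4 = 218.8 kips.
Remaining web compression depth: a_w = (T − C_f)/(0.85 f'_c b_w) = (532.2 − 218.8)/(0.85 × 4.5 × 13.7) = 5.981 in.
M_n = C_f(d − h_f/2) + (T − C_f)(d − a_w/2) = 218.8 × (28.1 − 2) + 313.4 × (28.1 − 2.9905) = 5710.7 + 7869.3 = 13580.0 kip·in.
M_n = 13580.0/12 = 1131.67 kip·ft.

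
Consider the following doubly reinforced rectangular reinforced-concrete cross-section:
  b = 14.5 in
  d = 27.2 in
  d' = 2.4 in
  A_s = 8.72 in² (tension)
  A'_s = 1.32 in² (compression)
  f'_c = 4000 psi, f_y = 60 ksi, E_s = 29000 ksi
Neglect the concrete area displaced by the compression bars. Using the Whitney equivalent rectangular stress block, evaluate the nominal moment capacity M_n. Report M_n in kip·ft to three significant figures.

M_n ≈ 1000 kip·ft

Assume both steels yield.
a = (A_s − A'_s) f_y/(0.85 f'_c b) = (8.72 − 1.32) × 60/(0.85 × 4 × 14.5) = 9.006 in.
c = a/β₁ = 9.006/0.85 = 10.595 in; ε'_s = 0.003(c − d')/c = 0.0023 ≥ ε_y = 0.0021, so the compression steel yields.
M_n = (A_s − A'_s) f_y (d − a/2) + A'_s f_y (d − d') = 444 × (27.2 − 4.503) + 79.2 × (27.2 − 2.4) = 10077.5 + 1964.2 = 12041.7 kip·in = 12041.7/12 = 1003.48 kip·ft.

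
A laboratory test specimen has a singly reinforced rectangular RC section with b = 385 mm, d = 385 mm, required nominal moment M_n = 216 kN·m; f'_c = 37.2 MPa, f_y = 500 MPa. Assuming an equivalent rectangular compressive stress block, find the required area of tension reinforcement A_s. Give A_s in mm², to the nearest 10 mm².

A_s ≈ 1200 mm²

With M_n = 0.85 f'_c a b (d − a/2), solve the quadratic for a:
a = d − √(d² − 2M_n/(0.85 f'_c b)) = 385 − √(385² − 2 × 216×10⁶/(0.85 × 37.2 × 385)) = 49.23 mm.
A_s = 0.85 f'_c a b / f_y = 0.85 × 37.2 × 49.23 × 385 / 500 = 1198.6 mm².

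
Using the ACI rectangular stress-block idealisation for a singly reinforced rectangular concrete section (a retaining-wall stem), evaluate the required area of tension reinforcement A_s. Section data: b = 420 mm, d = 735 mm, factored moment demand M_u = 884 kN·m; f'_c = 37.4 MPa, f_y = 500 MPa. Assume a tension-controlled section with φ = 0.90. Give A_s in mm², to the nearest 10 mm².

A_s ≈ 2880 mm²

M_n = M_u/φ = 884/0.90 = 982.222 kN·m.
With M_n = 0.85 f'_c a b (d − a/2), solve the quadratic for a:
a = d − √(d² − 2M_n/(0.85 f'_c b)) = 735 − √(735² − 2 × 982.222×10⁶/(0.85 × 37.4 × 420)) = 108.03 mm.
A_s = 0.85 f'_c a b / f_y = 0.85 × 37.4 × 108.03 × 420 / 500 = 2884.8 mm².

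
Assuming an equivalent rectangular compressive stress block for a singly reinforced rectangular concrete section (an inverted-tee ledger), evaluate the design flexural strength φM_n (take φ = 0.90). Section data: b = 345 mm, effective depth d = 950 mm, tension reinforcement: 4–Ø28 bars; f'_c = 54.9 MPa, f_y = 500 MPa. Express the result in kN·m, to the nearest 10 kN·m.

A_s = 4 × 616 = 2464 mm².
T = A_s f_y = 2464 × 500 = 1232000 N = 1232 kN.
From C = T: a = T/(0.85 f'_c b) = 1232000/(0.85 × 54.9 × 345) = 76.52 mm.
M_n = T(d − a/2) = 1232 kN × (950 − 38.26) mm = 1123.26 kN·m.
φM_n = 0.90 × 1123.26 = 1010.93 kN·m.

φM_n ≈ 1010 kN·m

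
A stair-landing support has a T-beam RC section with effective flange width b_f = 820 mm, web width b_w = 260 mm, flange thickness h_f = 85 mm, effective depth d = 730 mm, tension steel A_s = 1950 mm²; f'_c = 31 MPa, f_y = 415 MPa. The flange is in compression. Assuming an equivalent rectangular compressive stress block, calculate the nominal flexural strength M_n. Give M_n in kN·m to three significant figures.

Tension: T = A_s f_y = 1950 × 415 = 809250 N.
Try a within the flange: a = T/(0.85 f'_c b_f) = 809250/(0.85 × 31 × 820) = 37.45 mm.
Since a = 37.45 ≤ h_f = 85 mm, the stress block lies entirely in the flange; analyse as a rectangular beam of width b_f.
M_n = T(d − a/2) = 809250 × (730 − 18.725) = 575.60 × 10⁶ N·mm.
M_n = 575.60 kN·m.

M_n ≈ 576 kN·m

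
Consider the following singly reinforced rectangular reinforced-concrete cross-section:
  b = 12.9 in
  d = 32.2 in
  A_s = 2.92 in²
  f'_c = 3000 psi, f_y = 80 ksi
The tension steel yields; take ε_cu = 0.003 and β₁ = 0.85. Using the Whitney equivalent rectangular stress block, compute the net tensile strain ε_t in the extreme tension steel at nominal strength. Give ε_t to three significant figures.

ε_t ≈ 0.00856

a = A_s f_y/(0.85 f'_c b) = 7.101 in.
β₁ = 0.85, so c = a/β₁ = 7.101/0.85 = 8.354 in.
From the linear strain diagram with ε_cu = 0.003: ε_t = 0.003 (d − c)/c = 0.003 × (32.2 − 8.354)/8.354 = 0.00856.
Since ε_t ≥ 0.005, the section is tension-controlled.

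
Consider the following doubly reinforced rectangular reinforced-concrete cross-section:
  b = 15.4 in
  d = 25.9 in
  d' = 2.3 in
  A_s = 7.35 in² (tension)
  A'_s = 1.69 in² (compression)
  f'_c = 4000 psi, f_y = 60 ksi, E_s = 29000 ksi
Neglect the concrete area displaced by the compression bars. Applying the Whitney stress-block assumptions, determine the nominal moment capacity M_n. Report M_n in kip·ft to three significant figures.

Assume both steels yield.
a = (A_s − A'_s) f_y/(0.85 f'_c b) = (7.35 − 1.69) × 60/(0.85 × 4 × 15.4) = 6.486 in.
c = a/β₁ = 6.486/0.85 = 7.631 in; ε'_s = 0.003(c − d')/c = 0.0021 ≥ ε_y = 0.0021, so the compression steel yields.
M_n = (A_s − A'_s) f_y (d − a/2) + A'_s f_y (d − d') = 339.6 × (25.9 − 3.243) + 101.4 × (25.9 − 2.3) = 7694.3 + 2393.0 = 10087.3 kip·in = 10087.3/12 = 840.61 kip·ft.

M_n ≈ 841 kip·ft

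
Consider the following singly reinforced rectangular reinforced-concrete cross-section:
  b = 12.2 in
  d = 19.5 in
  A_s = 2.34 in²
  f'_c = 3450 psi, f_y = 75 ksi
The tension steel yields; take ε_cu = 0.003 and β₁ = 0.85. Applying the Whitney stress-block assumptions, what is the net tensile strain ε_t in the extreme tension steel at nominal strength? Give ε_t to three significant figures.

a = A_s f_y/(0.85 f'_c b) = 4.905 in.
β₁ = 0.85, so c = a/β₁ = 4.905/0.85 = 5.771 in.
From the linear strain diagram with ε_cu = 0.003: ε_t = 0.003 (d − c)/c = 0.003 × (19.5 − 5.771)/5.771 = 0.00714.
Since ε_t ≥ 0.005, the section is tension-controlled.

ε_t ≈ 0.00714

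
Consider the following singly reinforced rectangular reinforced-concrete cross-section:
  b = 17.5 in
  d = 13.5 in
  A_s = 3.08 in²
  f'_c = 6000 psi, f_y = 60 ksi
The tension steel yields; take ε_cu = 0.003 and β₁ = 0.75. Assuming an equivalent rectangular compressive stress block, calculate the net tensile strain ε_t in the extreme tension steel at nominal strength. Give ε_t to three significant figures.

a = A_s f_y/(0.85 f'_c b) = 2.071 in.
β₁ = 0.75, so c = a/β₁ = 2.071/0.75 = 2.761 in.
From the linear strain diagram with ε_cu = 0.003: ε_t = 0.003 (d − c)/c = 0.003 × (13.5 − 2.761)/2.761 = 0.0117.
Since ε_t ≥ 0.005, the section is tension-controlled.

ε_t ≈ 0.0117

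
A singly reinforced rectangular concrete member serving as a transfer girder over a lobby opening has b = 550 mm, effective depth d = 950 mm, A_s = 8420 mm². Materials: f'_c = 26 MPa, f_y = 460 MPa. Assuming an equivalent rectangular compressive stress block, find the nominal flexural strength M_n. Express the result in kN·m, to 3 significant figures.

T = A_s f_y = 8420 × 460 = 3873200 N = 3873.2 kN.
From C = T: a = T/(0.85 f'_c b) = 3873200/(0.85 × 26 × 550) = 318.65 mm.
M_n = T(d − a/2) = 3873.2 kN × (950 − 159.325) mm = 3062.44 kN·m.

M_n ≈ 3060 kN·m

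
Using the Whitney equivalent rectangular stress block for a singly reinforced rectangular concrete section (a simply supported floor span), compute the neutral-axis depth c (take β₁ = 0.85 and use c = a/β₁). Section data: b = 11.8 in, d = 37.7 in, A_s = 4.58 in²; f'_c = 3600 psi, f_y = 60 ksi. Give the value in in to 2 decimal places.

T = A_s f_y = 4.58 × 60 = 274.8 kips.
a = T/(0.85 f'_c b) = 274.8/(0.85 × 3.6 × 11.8) = 7.6105 in.
With β₁ = 0.85, c = a/β₁ = 7.6105/0.85 = 8.95 in.

c ≈ 8.95 in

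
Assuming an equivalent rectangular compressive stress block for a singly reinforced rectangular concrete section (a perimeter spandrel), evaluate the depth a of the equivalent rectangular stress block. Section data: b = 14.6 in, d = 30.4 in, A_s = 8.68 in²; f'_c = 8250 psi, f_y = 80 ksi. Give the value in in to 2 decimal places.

a ≈ 6.78 in

T = A_s f_y = 8.68 × 80 = 694.4 kips.
a = T/(0.85 f'_c b) = 694.4/(0.85 × 8.25 × 14.6) = 6.78 in.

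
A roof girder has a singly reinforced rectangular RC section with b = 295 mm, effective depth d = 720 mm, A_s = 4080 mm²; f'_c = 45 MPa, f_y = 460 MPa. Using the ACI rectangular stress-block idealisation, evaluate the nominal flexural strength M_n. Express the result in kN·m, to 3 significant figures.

M_n ≈ 1200 kN·m

T = A_s f_y = 4080 × 460 = 1876800 N = 1876.8 kN.
From C = T: a = T/(0.85 f'_c b) = 1876800/(0.85 × 45 × 295) = 166.33 mm.
M_n = T(d − a/2) = 1876.8 kN × (720 − 83.165) mm = 1195.21 kN·m.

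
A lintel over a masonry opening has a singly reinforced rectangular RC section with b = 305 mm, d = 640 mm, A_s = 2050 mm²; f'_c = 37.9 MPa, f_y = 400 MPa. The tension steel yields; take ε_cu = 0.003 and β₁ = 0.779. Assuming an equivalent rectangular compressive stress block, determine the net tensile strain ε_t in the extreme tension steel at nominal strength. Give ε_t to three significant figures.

ε_t ≈ 0.0149

a = A_s f_y/(0.85 f'_c b) = 83.46 mm.
β₁ = 0.779, so c = a/β₁ = 83.46/0.779 = 107.14 mm.
From the linear strain diagram with ε_cu = 0.003: ε_t = 0.003 (d − c)/c = 0.003 × (640 − 107.14)/107.14 = 0.0149.
Since ε_t ≥ 0.005, the section is tension-controlled.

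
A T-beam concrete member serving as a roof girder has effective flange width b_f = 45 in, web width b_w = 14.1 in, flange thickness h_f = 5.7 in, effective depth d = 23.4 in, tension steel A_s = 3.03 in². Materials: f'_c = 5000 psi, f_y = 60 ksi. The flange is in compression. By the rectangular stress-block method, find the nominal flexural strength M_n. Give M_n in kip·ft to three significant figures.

M_n ≈ 347 kip·ft

Tension: T = A_s f_y = 3.03 × 60 = 181.8 kips.
Try a within the flange: a = T/(0.85 f'_c b_f) = 181.8/(0.85 × 5 × 45) = 0.951 in.
Since a = 0.951 ≤ h_f = 5.7 in, the stress block lies entirely in the flange; analyse as a rectangular beam of width b_f.
M_n = T(d − a/2) = 181.8 × (23.4 − 0.4755) = 4167.7 kip·in.
M_n = 4167.7/12 = 347.31 kip·ft.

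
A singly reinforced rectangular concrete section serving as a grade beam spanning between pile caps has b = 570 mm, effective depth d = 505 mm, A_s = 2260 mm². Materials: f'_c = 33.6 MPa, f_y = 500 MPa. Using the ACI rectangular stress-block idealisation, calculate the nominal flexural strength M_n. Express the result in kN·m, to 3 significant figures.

T = A_s f_y = 2260 × 500 = 1130000 N = 1130 kN.
From C = T: a = T/(0.85 f'_c b) = 1130000/(0.85 × 33.6 × 570) = 69.41 mm.
M_n = T(d − a/2) = 1130 kN × (505 − 34.705) mm = 531.43 kN·m.

M_n ≈ 531 kN·m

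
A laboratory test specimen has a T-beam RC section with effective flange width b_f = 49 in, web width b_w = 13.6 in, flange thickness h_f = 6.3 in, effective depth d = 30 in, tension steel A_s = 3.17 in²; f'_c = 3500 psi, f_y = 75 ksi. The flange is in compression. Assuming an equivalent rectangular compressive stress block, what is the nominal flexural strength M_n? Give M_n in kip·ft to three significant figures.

M_n ≈ 578 kip·ft

Tension: T = A_s f_y = 3.17 × 75 = 237.75 kips.
Try a within the flange: a = T/(0.85 f'_c b_f) = 237.75/(0.85 × 3.5 × 49) = 1.631 in.
Since a = 1.631 ≤ h_f = 6.3 in, the stress block lies entirely in the flange; analyse as a rectangular beam of width b_f.
M_n = T(d − a/2) = 237.75 × (30 − 0.8155) = 6938.6 kip·in.
M_n = 6938.6/12 = 578.22 kip·ft.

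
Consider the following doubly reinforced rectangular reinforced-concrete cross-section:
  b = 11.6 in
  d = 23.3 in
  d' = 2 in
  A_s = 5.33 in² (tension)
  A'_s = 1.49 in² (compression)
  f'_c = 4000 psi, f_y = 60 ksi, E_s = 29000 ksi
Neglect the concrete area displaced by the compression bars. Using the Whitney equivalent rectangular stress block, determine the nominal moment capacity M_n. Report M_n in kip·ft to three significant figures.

Assume both steels yield.
a = (A_s − A'_s) f_y/(0.85 f'_c b) = (5.33 − 1.49) × 60/(0.85 × 4 × 11.6) = 5.842 in.
c = a/β₁ = 5.842/0.85 = 6.873 in; ε'_s = 0.003(c − d')/c = 0.0021 ≥ ε_y = 0.0021, so the compression steel yields.
M_n = (A_s − A'_s) f_y (d − a/2) + A'_s f_y (d − d') = 230.4 × (23.3 − 2.921) + 89.4 × (23.3 − 2) = 4695.3 + 1904.2 = 6599.5 kip·in = 6599.5/12 = 549.96 kip·ft.

M_n ≈ 550 kip·ft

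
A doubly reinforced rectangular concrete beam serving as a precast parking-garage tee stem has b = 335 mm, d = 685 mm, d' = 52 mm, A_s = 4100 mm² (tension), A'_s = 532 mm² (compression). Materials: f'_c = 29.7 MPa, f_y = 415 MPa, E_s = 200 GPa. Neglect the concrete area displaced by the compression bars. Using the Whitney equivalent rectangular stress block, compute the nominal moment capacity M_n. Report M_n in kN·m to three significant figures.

Assume both tension and compression steel yield.
Net tension couple steel: A_s − A'_s = 3568 mm².
a = (A_s − A'_s) f_y / (0.85 f'_c b) = 1480720/(0.85 × 29.7 × 335) = 175.09 mm.
c = a/β₁ = 175.09/0.838 = 208.94 mm; ε'_s = 0.003(c − d')/c = 0.0023 ≥ f_y/E_s = 0.0021, so compression steel does yield.
M_n = (A_s − A'_s) f_y (d − a/2) + A'_s f_y (d − d') = [1480720 × (685 − 87.545) + 220780 × (685 − 52)] × 10⁻⁶ = 884.66 + 139.75 = 1024.41 kN·m.

M_n ≈ 1020 kN·m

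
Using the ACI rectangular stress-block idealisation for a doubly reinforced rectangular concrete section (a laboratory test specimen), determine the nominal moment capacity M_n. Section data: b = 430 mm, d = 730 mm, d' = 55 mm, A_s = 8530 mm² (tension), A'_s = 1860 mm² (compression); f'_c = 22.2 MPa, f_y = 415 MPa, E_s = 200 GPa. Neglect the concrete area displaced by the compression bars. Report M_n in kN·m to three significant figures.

M_n ≈ 2070 kN·m

Assume both tension and compression steel yield.
Net tension couple steel: A_s − A'_s = 6670 mm².
a = (A_s − A'_s) f_y / (0.85 f'_c b) = 2768050/(0.85 × 22.2 × 430) = 341.14 mm.
c = a/β₁ = 341.14/0.85 = 401.34 mm; ε'_s = 0.003(c − d')/c = 0.0026 ≥ f_y/E_s = 0.0021, so compression steel does yield.
M_n = (A_s − A'_s) f_y (d − a/2) + A'_s f_y (d − d') = [2768050 × (730 − 170.57) + 771900 × (730 − 55)] × 10⁻⁶ = 1548.53 + 521.03 = 2069.56 kN·m.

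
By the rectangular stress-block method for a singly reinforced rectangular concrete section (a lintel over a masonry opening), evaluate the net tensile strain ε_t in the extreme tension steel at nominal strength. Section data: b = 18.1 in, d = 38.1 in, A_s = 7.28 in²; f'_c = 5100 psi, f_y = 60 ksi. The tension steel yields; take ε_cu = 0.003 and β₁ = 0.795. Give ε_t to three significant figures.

ε_t ≈ 0.0133

a = A_s f_y/(0.85 f'_c b) = 5.567 in.
β₁ = 0.795, so c = a/β₁ = 5.567/0.795 = 7.003 in.
From the linear strain diagram with ε_cu = 0.003: ε_t = 0.003 (d − c)/c = 0.003 × (38.1 − 7.003)/7.003 = 0.0133.
Since ε_t ≥ 0.005, the section is tension-controlled.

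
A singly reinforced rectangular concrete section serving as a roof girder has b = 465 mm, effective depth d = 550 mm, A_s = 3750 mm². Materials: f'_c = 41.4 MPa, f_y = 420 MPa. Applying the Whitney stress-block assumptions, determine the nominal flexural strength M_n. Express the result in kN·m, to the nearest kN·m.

M_n ≈ 790 kN·m

T = A_s f_y = 3750 × 420 = 1575000 N = 1575 kN.
From C = T: a = T/(0.85 f'_c b) = 1575000/(0.85 × 41.4 × 465) = 96.25 mm.
M_n = T(d − a/2) = 1575 kN × (550 − 48.125) mm = 790.45 kN·m.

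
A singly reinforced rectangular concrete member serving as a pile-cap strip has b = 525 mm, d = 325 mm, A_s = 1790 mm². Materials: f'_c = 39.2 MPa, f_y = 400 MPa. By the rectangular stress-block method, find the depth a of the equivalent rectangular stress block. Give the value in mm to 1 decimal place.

T = A_s f_y = 1790 × 400 = 716000 N = 716 kN.
Setting C = 0.85 f'_c a b equal to T: a = 716000/(0.85 × 39.2 × 525) = 40.9 mm.

a ≈ 40.9 mm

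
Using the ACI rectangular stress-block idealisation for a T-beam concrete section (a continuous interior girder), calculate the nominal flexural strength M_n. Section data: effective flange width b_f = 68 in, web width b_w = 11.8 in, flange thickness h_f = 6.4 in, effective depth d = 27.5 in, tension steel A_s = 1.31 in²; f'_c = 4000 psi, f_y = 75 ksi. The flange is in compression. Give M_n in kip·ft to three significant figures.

Tension: T = A_s f_y = 1.31 × 75 = 98.25 kips.
Try a within the flange: a = T/(0.85 f'_c b_f) = 98.25/(0.85 × 4 × 68) = 0.425 in.
Since a = 0.425 ≤ h_f = 6.4 in, the stress block lies entirely in the flange; analyse as a rectangular beam of width b_f.
M_n = T(d − a/2) = 98.25 × (27.5 − 0.2125) = 2681.0 kip·in.
M_n = 2681.0/12 = 223.42 kip·ft.

M_n ≈ 223 kip·ft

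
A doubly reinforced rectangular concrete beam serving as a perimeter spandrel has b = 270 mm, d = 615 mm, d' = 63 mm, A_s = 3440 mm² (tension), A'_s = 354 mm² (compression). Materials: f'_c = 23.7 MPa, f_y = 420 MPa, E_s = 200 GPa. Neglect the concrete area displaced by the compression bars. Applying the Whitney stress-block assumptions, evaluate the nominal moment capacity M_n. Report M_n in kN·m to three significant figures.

Assume both tension and compression steel yield.
Net tension couple steel: A_s − A'_s = 3086 mm².
a = (A_s − A'_s) f_y / (0.85 f'_c b) = 1296120/(0.85 × 23.7 × 270) = 238.29 mm.
c = a/β₁ = 238.29/0.85 = 280.34 mm; ε'_s = 0.003(c − d')/c = 0.0023 ≥ f_y/E_s = 0.0021, so compression steel does yield.
M_n = (A_s − A'_s) f_y (d − a/2) + A'_s f_y (d − d') = [1296120 × (615 − 119.145) + 148680 × (615 − 63)] × 10⁻⁶ = 642.69 + 82.07 = 724.76 kN·m.

M_n ≈ 725 kN·m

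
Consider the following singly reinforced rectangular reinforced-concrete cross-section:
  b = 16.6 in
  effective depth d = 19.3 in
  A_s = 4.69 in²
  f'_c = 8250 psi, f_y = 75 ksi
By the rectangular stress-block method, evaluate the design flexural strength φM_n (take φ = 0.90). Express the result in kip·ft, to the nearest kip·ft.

φM_n ≈ 469 kip·ft

T = A_s f_y = 4.69 × 75 = 351.75 kips.
a = T/(0.85 f'_c b) = 351.75/(0.85 × 8.25 × 16.6) = 3.022 in.
M_n = T(d − a/2) = 351.75 × (19.3 − 1.511) = 6257.3 kip·in = 6257.3/12 = 521.44 kip·ft.
φM_n = 0.90 × 521.44 = 469.30 kip·ft.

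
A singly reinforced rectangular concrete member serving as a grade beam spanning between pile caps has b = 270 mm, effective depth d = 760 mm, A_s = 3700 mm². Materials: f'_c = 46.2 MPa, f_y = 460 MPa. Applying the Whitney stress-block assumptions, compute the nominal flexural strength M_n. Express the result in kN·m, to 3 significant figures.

T = A_s f_y = 3700 × 460 = 1702000 N = 1702 kN.
From C = T: a = T/(0.85 f'_c b) = 1702000/(0.85 × 46.2 × 270) = 160.52 mm.
M_n = T(d − a/2) = 1702 kN × (760 − 80.26) mm = 1156.92 kN·m.

M_n ≈ 1160 kN·m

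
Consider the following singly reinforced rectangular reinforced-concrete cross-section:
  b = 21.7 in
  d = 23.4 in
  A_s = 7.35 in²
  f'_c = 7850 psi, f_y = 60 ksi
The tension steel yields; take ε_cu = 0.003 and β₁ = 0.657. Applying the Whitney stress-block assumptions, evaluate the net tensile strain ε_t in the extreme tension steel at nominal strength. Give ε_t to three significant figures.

a = A_s f_y/(0.85 f'_c b) = 3.046 in.
β₁ = 0.657, so c = a/β₁ = 3.046/0.657 = 4.636 in.
From the linear strain diagram with ε_cu = 0.003: ε_t = 0.003 (d − c)/c = 0.003 × (23.4 − 4.636)/4.636 = 0.0121.
Since ε_t ≥ 0.005, the section is tension-controlled.

ε_t ≈ 0.0121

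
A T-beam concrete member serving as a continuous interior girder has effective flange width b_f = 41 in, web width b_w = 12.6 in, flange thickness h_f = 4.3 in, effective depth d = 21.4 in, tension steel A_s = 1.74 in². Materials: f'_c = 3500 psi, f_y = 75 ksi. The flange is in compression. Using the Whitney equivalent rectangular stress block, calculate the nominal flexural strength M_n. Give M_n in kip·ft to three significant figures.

M_n ≈ 227 kip·ft

Tension: T = A_s f_y = 1.74 × 75 = 130.5 kips.
Try a within the flange: a = T/(0.85 f'_c b_f) = 130.5/(0.85 × 3.5 × 41) = 1.070 in.
Since a = 1.070 ≤ h_f = 4.3 in, the stress block lies entirely in the flange; analyse as a rectangular beam of width b_f.
M_n = T(d − a/2) = 130.5 × (21.4 − 0.535) = 2722.9 kip·in.
M_n = 2722.9/12 = 226.91 kip·ft.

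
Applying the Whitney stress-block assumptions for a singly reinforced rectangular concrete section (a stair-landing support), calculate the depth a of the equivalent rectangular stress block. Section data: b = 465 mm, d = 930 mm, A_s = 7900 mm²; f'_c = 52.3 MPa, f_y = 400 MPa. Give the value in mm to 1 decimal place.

T = A_s f_y = 7900 × 400 = 3160000 N = 3160 kN.
Setting C = 0.85 f'_c a b equal to T: a = 3160000/(0.85 × 52.3 × 465) = 152.9 mm.

a ≈ 152.9 mm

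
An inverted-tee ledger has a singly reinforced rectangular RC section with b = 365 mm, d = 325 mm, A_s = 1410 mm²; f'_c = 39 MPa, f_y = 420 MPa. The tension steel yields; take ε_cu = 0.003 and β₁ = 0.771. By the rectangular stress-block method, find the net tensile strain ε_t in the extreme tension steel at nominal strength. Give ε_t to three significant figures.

a = A_s f_y/(0.85 f'_c b) = 48.94 mm.
β₁ = 0.771, so c = a/β₁ = 48.94/0.771 = 63.48 mm.
From the linear strain diagram with ε_cu = 0.003: ε_t = 0.003 (d − c)/c = 0.003 × (325 − 63.48)/63.48 = 0.0124.
Since ε_t ≥ 0.005, the section is tension-controlled.

ε_t ≈ 0.0124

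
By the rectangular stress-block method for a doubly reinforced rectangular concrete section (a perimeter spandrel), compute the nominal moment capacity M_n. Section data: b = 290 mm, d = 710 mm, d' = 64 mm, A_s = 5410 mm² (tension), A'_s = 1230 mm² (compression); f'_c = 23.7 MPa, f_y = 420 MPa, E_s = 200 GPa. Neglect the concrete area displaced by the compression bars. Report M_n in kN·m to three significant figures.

M_n ≈ 1320 kN·m

Assume both tension and compression steel yield.
Net tension couple steel: A_s − A'_s = 4180 mm².
a = (A_s − A'_s) f_y / (0.85 f'_c b) = 1755600/(0.85 × 23.7 × 290) = 300.51 mm.
c = a/β₁ = 300.51/0.85 = 353.54 mm; ε'_s = 0.003(c − d')/c = 0.0025 ≥ f_y/E_s = 0.0021, so compression steel does yield.
M_n = (A_s − A'_s) f_y (d − a/2) + A'_s f_y (d − d') = [1755600 × (710 − 150.255) + 516600 × (710 − 64)] × 10⁻⁶ = 982.69 + 333.72 = 1316.41 kN·m.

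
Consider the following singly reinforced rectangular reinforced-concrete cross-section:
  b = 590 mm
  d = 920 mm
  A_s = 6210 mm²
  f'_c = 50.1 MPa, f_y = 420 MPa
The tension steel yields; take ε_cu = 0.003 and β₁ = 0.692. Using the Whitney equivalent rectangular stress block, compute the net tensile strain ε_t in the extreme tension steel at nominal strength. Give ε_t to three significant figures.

ε_t ≈ 0.0154

a = A_s f_y/(0.85 f'_c b) = 103.81 mm.
β₁ = 0.692, so c = a/β₁ = 103.81/0.692 = 150.01 mm.
From the linear strain diagram with ε_cu = 0.003: ε_t = 0.003 (d − c)/c = 0.003 × (920 − 150.01)/150.01 = 0.0154.
Since ε_t ≥ 0.005, the section is tension-controlled.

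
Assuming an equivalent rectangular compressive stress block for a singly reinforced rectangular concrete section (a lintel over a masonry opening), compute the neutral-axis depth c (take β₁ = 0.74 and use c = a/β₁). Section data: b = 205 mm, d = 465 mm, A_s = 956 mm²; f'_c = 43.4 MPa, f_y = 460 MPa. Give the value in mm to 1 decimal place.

c ≈ 78.6 mm

T = A_s f_y = 956 × 460 = 439760 N = 439.76 kN.
Setting C = 0.85 f'_c a b equal to T: a = 439760/(0.85 × 43.4 × 205) = 58.150 mm.
With β₁ = 0.74, c = a/β₁ = 58.150/0.74 = 78.6 mm.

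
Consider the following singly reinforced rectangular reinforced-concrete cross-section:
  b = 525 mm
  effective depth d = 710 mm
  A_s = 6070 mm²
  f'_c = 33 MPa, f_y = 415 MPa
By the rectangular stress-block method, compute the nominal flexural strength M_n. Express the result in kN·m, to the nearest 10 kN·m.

T = A_s f_y = 6070 × 415 = 2519050 N = 2519.05 kN.
From C = T: a = T/(0.85 f'_c b) = 2519050/(0.85 × 33 × 525) = 171.06 mm.
M_n = T(d − a/2) = 2519.05 kN × (710 − 85.53) mm = 1573.07 kN·m.

M_n ≈ 1570 kN·m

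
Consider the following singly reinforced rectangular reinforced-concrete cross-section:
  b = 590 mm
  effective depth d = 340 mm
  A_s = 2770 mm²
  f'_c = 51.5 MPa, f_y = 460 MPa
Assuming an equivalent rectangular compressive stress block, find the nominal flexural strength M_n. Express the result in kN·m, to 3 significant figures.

M_n ≈ 402 kN·m

T = A_s f_y = 2770 × 460 = 1274200 N = 1274.2 kN.
From C = T: a = T/(0.85 f'_c b) = 1274200/(0.85 × 51.5 × 590) = 49.34 mm.
M_n = T(d − a/2) = 1274.2 kN × (340 − 24.67) mm = 401.79 kN·m.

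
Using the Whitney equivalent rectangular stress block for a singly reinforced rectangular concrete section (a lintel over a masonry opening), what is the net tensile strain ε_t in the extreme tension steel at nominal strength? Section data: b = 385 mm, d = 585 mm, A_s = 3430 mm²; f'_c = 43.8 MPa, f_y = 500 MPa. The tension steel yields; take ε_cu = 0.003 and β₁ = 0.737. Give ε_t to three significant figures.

a = A_s f_y/(0.85 f'_c b) = 119.65 mm.
β₁ = 0.737, so c = a/β₁ = 119.65/0.737 = 162.35 mm.
From the linear strain diagram with ε_cu = 0.003: ε_t = 0.003 (d − c)/c = 0.003 × (585 − 162.35)/162.35 = 0.00781.
Since ε_t ≥ 0.005, the section is tension-controlled.

ε_t ≈ 0.00781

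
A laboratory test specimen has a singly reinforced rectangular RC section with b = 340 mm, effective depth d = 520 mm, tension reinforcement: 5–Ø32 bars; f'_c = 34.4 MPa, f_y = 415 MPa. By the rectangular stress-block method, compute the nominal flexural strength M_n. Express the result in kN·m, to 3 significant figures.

M_n ≈ 728 kN·m

A_s = 5 × 804 = 4020 mm².
T = A_s f_y = 4020 × 415 = 1668300 N = 1668.3 kN.
From C = T: a = T/(0.85 f'_c b) = 1668300/(0.85 × 34.4 × 340) = 167.81 mm.
M_n = T(d − a/2) = 1668.3 kN × (520 − 83.905) mm = 727.54 kN·m.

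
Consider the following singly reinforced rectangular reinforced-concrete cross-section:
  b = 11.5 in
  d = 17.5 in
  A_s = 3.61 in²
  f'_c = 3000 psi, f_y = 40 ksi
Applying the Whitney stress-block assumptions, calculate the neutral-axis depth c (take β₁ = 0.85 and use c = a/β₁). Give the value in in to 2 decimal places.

c ≈ 5.79 in

T = A_s f_y = 3.61 × 40 = 144.4 kips.
a = T/(0.85 f'_c b) = 144.4/(0.85 × 3 × 11.5) = 4.9241 in.
With β₁ = 0.85, c = a/β₁ = 4.9241/0.85 = 5.79 in.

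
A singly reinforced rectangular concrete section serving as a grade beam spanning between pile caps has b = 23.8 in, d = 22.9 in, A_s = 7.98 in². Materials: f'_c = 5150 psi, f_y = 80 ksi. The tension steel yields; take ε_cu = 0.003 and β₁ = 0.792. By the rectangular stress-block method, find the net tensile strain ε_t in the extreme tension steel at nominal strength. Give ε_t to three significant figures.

ε_t ≈ 0.00588

a = A_s f_y/(0.85 f'_c b) = 6.128 in.
β₁ = 0.792, so c = a/β₁ = 6.128/0.792 = 7.737 in.
From the linear strain diagram with ε_cu = 0.003: ε_t = 0.003 (d − c)/c = 0.003 × (22.9 − 7.737)/7.737 = 0.00588.
Since ε_t ≥ 0.005, the section is tension-controlled.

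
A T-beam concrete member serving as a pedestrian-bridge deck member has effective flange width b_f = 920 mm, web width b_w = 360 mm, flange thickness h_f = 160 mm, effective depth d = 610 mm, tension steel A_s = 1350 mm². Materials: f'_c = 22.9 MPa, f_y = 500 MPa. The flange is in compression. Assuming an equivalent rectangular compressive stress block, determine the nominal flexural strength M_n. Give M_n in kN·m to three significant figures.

Tension: T = A_s f_y = 1350 × 500 = 675000 N.
Try a within the flange: a = T/(0.85 f'_c b_f) = 675000/(0.85 × 22.9 × 920) = 37.69 mm.
Since a = 37.69 ≤ h_f = 160 mm, the stress block lies entirely in the flange; analyse as a rectangular beam of width b_f.
M_n = T(d − a/2) = 675000 × (610 − 18.845) = 399.03 × 10⁶ N·mm.
M_n = 399.03 kN·m.

M_n ≈ 399 kN·m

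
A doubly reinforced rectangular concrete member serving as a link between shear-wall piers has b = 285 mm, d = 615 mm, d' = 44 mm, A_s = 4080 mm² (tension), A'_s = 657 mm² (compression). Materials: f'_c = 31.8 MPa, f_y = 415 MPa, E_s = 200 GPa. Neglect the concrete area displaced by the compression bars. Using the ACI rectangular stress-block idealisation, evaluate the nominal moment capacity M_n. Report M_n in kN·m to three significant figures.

M_n ≈ 898 kN·m

Assume both tension and compression steel yield.
Net tension couple steel: A_s − A'_s = 3423 mm².
a = (A_s − A'_s) f_y / (0.85 f'_c b) = 1420545/(0.85 × 31.8 × 285) = 184.40 mm.
c = a/β₁ = 184.40/0.823 = 224.06 mm; ε'_s = 0.003(c − d')/c = 0.0024 ≥ f_y/E_s = 0.0021, so compression steel does yield.
M_n = (A_s − A'_s) f_y (d − a/2) + A'_s f_y (d − d') = [1420545 × (615 − 92.2) + 272655 × (615 − 44)] × 10⁻⁶ = 742.66 + 155.69 = 898.35 kN·m.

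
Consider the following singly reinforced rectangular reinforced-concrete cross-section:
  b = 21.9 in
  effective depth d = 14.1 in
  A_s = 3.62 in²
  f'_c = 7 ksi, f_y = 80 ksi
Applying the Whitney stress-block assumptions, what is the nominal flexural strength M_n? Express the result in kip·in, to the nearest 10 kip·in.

M_n ≈ 3760 kip·in

T = A_s f_y = 3.62 × 80 = 289.6 kips.
a = T/(0.85 f'_c b) = 289.6/(0.85 × 7 × 21.9) = 2.222 in.
M_n = T(d − a/2) = 289.6 × (14.1 − 1.111) = 3761.6 kip·in.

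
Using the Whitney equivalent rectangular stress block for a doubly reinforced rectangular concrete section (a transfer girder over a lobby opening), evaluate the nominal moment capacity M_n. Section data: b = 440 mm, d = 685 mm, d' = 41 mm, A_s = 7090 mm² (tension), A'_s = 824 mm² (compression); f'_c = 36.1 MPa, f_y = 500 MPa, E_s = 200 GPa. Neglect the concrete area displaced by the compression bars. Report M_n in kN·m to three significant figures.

M_n ≈ 2050 kN·m

Assume both tension and compression steel yield.
Net tension couple steel: A_s − A'_s = 6266 mm².
a = (A_s − A'_s) f_y / (0.85 f'_c b) = 3133000/(0.85 × 36.1 × 440) = 232.05 mm.
c = a/β₁ = 232.05/0.792 = 292.99 mm; ε'_s = 0.003(c − d')/c = 0.0026 ≥ f_y/E_s = 0.0025, so compression steel does yield.
M_n = (A_s − A'_s) f_y (d − a/2) + A'_s f_y (d − d') = [3133000 × (685 − 116.025) + 412000 × (685 − 41)] × 10⁻⁶ = 1782.60 + 265.33 = 2047.93 kN·m.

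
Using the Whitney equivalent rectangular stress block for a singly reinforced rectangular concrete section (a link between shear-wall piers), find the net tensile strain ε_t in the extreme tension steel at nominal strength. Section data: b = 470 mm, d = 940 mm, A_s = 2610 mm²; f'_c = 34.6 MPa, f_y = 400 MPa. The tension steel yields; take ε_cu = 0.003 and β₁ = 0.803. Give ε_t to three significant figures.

ε_t ≈ 0.0270

a = A_s f_y/(0.85 f'_c b) = 75.53 mm.
β₁ = 0.803, so c = a/β₁ = 75.53/0.803 = 94.06 mm.
From the linear strain diagram with ε_cu = 0.003: ε_t = 0.003 (d − c)/c = 0.003 × (940 − 94.06)/94.06 = 0.0270.
Since ε_t ≥ 0.005, the section is tension-controlled.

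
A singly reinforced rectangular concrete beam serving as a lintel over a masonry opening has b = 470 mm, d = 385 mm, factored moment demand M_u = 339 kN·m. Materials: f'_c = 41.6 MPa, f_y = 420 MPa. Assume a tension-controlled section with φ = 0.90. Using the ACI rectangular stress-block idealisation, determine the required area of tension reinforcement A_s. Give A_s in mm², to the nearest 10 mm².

M_n = M_u/φ = 339/0.90 = 376.667 kN·m.
With M_n = 0.85 f'_c a b (d − a/2), solve the quadratic for a:
a = d − √(d² − 2M_n/(0.85 f'_c b)) = 385 − √(385² − 2 × 376.667×10⁶/(0.85 × 41.6 × 470)) = 64.23 mm.
A_s = 0.85 f'_c a b / f_y = 0.85 × 41.6 × 64.23 × 470 / 420 = 2541.6 mm².

A_s ≈ 2540 mm²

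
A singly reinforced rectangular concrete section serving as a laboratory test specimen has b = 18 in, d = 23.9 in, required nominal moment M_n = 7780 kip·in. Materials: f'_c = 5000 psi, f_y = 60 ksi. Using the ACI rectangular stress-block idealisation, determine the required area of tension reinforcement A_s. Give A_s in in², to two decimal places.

A_s ≈ 6.02 in²

From M_n = 0.85 f'_c a b (d − a/2):
a = d − √(d² − 2M_n/(0.85 f'_c b)) = 23.9 − √(23.9² − 2 × 7780/(0.85 × 5 × 18)) = 4.722 in.
A_s = 0.85 f'_c a b / f_y = 0.85 × 5 × 4.722 × 18 / 60 = 6.021 in².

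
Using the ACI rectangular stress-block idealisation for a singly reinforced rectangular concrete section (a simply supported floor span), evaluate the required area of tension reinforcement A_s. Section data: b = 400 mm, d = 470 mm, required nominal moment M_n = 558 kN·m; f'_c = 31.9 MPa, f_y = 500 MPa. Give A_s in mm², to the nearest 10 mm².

With M_n = 0.85 f'_c a b (d − a/2), solve the quadratic for a:
a = d − √(d² − 2M_n/(0.85 f'_c b)) = 470 − √(470² − 2 × 558×10⁶/(0.85 × 31.9 × 400)) = 126.48 mm.
A_s = 0.85 f'_c a b / f_y = 0.85 × 31.9 × 126.48 × 400 / 500 = 2743.6 mm².

A_s ≈ 2740 mm²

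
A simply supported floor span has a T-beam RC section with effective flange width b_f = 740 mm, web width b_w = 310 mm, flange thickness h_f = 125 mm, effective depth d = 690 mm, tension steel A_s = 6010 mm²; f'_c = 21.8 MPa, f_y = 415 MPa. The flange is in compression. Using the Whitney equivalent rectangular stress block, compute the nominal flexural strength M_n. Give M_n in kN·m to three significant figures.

Tension: T = A_s f_y = 6010 × 415 = 2494150 N.
Try a within the flange: a = T/(0.85 f'_c b_f) = 2494150/(0.85 × 21.8 × 740) = 181.89 mm.
a = 181.89 > h_f = 125 mm: the block extends into the web. Split into flange-overhang and web parts.
C_f = 0.85 f'_c (b_f − b_w) h_f = 0.85 × 21.8 × (740 − 310) × 125 = 995988 N.
Remaining web compression depth: a_w = (T − C_f)/(0.85 f'_c b_w) = (2494150 − 995988)/(0.85 × 21.8 × 310) = 260.81 mm.
M_n = C_f(d − h_f/2) + (T − C_f)(d − a_w/2) = 995988 × (690 − 62.5) + 1498162 × (690 − 130.405) = 624.98 + 838.36 = 1463.34 × 10⁶ N·mm.
M_n = 1463.34 kN·m.

M_n ≈ 1460 kN·m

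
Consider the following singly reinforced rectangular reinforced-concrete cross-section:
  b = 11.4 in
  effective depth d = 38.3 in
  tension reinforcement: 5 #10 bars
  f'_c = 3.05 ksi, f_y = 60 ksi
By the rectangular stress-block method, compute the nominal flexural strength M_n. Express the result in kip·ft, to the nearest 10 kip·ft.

M_n ≈ 1010 kip·ft

A_s = 5 × 1.27 = 6.35 in².
T = A_s f_y = 6.35 × 60 = 381 kips.
a = T/(0.85 f'_c b) = 381/(0.85 × 3.05 × 11.4) = 12.891 in.
M_n = T(d − a/2) = 381 × (38.3 − 6.4455) = 12136.6 kip·in = 12136.6/12 = 1011.38 kip·ft.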